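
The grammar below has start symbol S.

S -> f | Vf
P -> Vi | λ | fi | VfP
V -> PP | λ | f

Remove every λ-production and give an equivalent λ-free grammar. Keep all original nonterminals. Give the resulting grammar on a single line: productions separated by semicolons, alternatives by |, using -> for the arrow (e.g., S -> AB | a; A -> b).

Nullable set: {P, V}.
S -> Vf: V nullable, giving Vf | f.
Drop P -> λ.
P -> VfP: V, P nullable, giving Vf | VfP | f | fP.
P -> Vi: V nullable, giving Vi | i.
Drop V -> λ.
V -> PP: P, P nullable, giving P | PP.
Unchanged (no nullable symbols): S -> f; P -> fi; V -> f.

S -> f | Vf; P -> f | i | Vf | Vi | fP | fi | VfP; V -> P | f | PP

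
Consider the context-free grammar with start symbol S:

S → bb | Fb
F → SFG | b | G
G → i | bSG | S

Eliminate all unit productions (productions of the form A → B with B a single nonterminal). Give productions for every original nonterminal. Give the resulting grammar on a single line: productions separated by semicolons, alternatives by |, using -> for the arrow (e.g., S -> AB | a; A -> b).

Unit productions: F->G, G->S.
Unit pairs (A ⇒* B via units): (F,G), (F,S), (G,S).
S: inherits non-unit rules of {S} → Fb | bb.
F: inherits non-unit rules of {F, G, S} → Fb | SFG | b | bSG | bb | i.
G: inherits non-unit rules of {G, S} → Fb | bSG | bb | i.

S -> Fb | bb; F -> b | i | Fb | bb | SFG | bSG; G -> i | Fb | bb | bSG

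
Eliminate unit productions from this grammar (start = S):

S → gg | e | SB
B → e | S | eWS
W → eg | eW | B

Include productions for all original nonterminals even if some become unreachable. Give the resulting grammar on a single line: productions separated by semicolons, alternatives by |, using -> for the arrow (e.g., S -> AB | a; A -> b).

Unit productions: B->S, W->B.
Unit pairs (A ⇒* B via units): (B,S), (W,B), (W,S).
S: inherits non-unit rules of {S} → SB | e | gg.
B: inherits non-unit rules of {B, S} → SB | e | eWS | gg.
W: inherits non-unit rules of {B, S, W} → SB | e | eW | eWS | eg | gg.

S -> e | SB | gg; B -> e | SB | gg | eWS; W -> e | SB | eW | eg | gg | eWS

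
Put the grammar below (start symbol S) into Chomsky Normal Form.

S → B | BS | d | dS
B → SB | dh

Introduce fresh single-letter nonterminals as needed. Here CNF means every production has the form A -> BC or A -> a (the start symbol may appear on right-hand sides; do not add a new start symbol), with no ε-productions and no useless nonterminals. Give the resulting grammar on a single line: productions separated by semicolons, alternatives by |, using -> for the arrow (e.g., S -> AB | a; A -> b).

S -> d | AC | AS | BS | SB; A -> d; B -> AC | SB; C -> h

No ε-productions.
After unit-elimination: S -> d | BS | SB | dS | dh; B -> SB | dh.
TERM: introduce A -> d, C -> h and substitute in every rule of length ≥2.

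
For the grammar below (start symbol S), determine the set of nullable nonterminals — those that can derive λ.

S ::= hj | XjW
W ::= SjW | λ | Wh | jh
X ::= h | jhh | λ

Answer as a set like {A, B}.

Directly nullable (have an ε-rule): {W, X}.
Not nullable: S — each has a terminal in every rule's right-hand side or depends on a non-nullable symbol.

{W, X}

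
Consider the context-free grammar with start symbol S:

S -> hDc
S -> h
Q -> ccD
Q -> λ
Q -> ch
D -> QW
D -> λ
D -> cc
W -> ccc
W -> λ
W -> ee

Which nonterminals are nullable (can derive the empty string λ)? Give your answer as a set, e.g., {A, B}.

{D, Q, W}

Directly nullable (have an ε-rule): {D, Q, W}.
Not nullable: S — each has a terminal in every rule's right-hand side or depends on a non-nullable symbol.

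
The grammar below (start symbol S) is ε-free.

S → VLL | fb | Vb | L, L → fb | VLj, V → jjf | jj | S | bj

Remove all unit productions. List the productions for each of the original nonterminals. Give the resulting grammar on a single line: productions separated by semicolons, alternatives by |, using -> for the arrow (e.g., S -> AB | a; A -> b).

S -> Vb | fb | VLL | VLj; L -> fb | VLj; V -> Vb | bj | fb | jj | VLL | VLj | jjf

Unit productions: S->L, V->S.
Unit pairs (A ⇒* B via units): (S,L), (V,L), (V,S).
S: inherits non-unit rules of {L, S} → VLL | VLj | Vb | fb.
L: inherits non-unit rules of {L} → VLj | fb.
V: inherits non-unit rules of {L, S, V} → VLL | VLj | Vb | bj | fb | jj | jjf.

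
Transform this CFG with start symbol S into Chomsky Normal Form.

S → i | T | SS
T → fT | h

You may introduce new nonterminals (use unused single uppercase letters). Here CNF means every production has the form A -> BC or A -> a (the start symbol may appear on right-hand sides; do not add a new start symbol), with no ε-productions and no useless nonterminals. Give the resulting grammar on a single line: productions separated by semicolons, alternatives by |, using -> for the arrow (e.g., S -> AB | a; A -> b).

S -> h | i | AT | SS; A -> f; T -> h | AT

No ε-productions.
After unit-elimination: S -> h | i | SS | fT; T -> h | fT.
TERM: introduce A -> f and substitute in every rule of length ≥2.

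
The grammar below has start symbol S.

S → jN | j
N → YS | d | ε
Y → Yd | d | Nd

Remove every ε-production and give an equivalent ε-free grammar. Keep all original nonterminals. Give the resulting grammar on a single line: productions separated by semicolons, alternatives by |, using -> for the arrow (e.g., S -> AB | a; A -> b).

S -> j | jN; N -> d | YS; Y -> d | Nd | Yd

Nullable set: {N}.
S -> jN: N nullable, giving j | jN.
Drop N -> ε.
Y -> Nd: N nullable, giving Nd | d.
Unchanged (no nullable symbols): S -> j; N -> YS; N -> d; Y -> Yd; Y -> d.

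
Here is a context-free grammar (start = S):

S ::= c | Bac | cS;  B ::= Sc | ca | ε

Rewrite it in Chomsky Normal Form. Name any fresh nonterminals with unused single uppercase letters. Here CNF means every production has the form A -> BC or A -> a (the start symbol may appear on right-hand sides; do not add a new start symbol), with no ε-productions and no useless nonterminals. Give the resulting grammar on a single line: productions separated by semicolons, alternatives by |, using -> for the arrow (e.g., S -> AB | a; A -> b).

Nullable: {B}; after ε-elimination: S -> c | ac | cS | Bac; B -> Sc | ca.
No unit productions to eliminate.
TERM: introduce C -> a, A -> c and substitute in every rule of length ≥2.
BIN: S -> BCA becomes S -> BD, D -> CA.

S -> c | AS | BD | CA; A -> c; B -> AC | SA; C -> a; D -> CA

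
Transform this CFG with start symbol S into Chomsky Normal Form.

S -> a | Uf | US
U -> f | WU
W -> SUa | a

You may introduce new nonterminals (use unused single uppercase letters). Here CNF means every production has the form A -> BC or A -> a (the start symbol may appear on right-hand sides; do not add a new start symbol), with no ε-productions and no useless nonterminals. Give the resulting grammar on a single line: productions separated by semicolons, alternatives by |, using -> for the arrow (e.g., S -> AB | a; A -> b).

S -> a | UA | US; A -> f; B -> a; C -> UB; U -> f | WU; W -> a | SC

No ε-productions.
No unit productions to eliminate.
TERM: introduce B -> a, A -> f and substitute in every rule of length ≥2.
BIN: W -> SUB becomes W -> SC, C -> UB.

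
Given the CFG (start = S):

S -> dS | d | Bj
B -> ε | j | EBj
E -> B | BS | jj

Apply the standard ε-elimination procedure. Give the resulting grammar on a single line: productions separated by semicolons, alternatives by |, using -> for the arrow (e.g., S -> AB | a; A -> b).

Nullable set: {B, E}.
S -> Bj: B nullable, giving Bj | j.
Drop B -> ε.
B -> EBj: E, B nullable, giving Bj | EBj | Ej | j.
E -> B: B nullable, giving B.
E -> BS: B nullable, giving BS | S.
Unchanged (no nullable symbols): S -> d; S -> dS; B -> j; E -> jj.

S -> d | j | Bj | dS; B -> j | Bj | Ej | EBj; E -> B | S | BS | jj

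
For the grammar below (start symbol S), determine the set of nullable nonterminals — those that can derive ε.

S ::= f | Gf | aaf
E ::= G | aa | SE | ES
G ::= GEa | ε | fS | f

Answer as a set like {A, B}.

Directly nullable (have an ε-rule): {G}.
E is nullable via E -> G (every symbol on the right is already known nullable).
Not nullable: S — each has a terminal in every rule's right-hand side or depends on a non-nullable symbol.

{E, G}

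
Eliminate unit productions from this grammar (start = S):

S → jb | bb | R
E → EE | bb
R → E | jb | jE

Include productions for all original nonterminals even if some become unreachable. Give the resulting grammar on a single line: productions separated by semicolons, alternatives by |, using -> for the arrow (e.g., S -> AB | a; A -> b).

S -> EE | bb | jE | jb; E -> EE | bb; R -> EE | bb | jE | jb

Unit productions: R->E, S->R.
Unit pairs (A ⇒* B via units): (R,E), (S,E), (S,R).
S: inherits non-unit rules of {E, R, S} → EE | bb | jE | jb.
E: inherits non-unit rules of {E} → EE | bb.
R: inherits non-unit rules of {E, R} → EE | bb | jE | jb.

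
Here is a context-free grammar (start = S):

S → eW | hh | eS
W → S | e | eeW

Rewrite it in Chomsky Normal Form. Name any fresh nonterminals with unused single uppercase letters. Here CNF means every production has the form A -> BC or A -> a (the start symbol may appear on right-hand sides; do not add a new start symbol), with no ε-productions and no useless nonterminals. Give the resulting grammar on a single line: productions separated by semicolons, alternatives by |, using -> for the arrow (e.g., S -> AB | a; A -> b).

No ε-productions.
After unit-elimination: S -> eS | eW | hh; W -> e | eS | eW | hh | eeW.
TERM: introduce A -> e, B -> h and substitute in every rule of length ≥2.
BIN: W -> AAW becomes W -> AC, C -> AW.

S -> AS | AW | BB; A -> e; B -> h; C -> AW; W -> e | AC | AS | AW | BB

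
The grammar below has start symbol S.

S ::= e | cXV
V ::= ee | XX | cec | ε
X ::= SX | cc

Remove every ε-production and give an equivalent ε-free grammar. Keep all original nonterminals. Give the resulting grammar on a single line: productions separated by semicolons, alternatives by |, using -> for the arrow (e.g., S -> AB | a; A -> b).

Nullable set: {V}.
S -> cXV: V nullable, giving cX | cXV.
Drop V -> ε.
Unchanged (no nullable symbols): S -> e; V -> XX; V -> cec; V -> ee; X -> SX; X -> cc.

S -> e | cX | cXV; V -> XX | ee | cec; X -> SX | cc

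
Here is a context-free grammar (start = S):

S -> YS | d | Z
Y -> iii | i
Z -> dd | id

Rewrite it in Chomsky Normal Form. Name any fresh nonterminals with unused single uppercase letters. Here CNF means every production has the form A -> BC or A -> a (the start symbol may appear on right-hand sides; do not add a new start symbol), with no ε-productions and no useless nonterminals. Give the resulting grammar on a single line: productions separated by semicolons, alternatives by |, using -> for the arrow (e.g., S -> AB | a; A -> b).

S -> d | AA | BA | YS; A -> d; B -> i; C -> BB; Y -> i | BC

No ε-productions.
After unit-elimination: S -> d | YS | dd | id; Y -> i | iii; Z -> dd | id.
TERM: introduce A -> d, B -> i and substitute in every rule of length ≥2.
BIN: Y -> BBB becomes Y -> BC, C -> BB.
Drop unreachable/unproductive: Z.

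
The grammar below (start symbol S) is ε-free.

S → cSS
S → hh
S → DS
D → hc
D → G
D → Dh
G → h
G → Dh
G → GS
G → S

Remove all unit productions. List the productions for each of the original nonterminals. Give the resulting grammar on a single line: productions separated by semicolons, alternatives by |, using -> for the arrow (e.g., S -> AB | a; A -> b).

Unit productions: D->G, G->S.
Unit pairs (A ⇒* B via units): (D,G), (D,S), (G,S).
S: inherits non-unit rules of {S} → DS | cSS | hh.
D: inherits non-unit rules of {D, G, S} → DS | Dh | GS | cSS | h | hc | hh.
G: inherits non-unit rules of {G, S} → DS | Dh | GS | cSS | h | hh.

S -> DS | hh | cSS; D -> h | DS | Dh | GS | hc | hh | cSS; G -> h | DS | Dh | GS | hh | cSS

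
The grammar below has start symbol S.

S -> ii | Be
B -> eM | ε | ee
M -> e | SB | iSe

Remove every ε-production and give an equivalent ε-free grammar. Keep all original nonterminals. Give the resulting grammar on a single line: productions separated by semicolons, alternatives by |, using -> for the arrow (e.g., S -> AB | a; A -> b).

Nullable set: {B}.
S -> Be: B nullable, giving Be | e.
Drop B -> ε.
M -> SB: B nullable, giving S | SB.
Unchanged (no nullable symbols): S -> ii; B -> eM; B -> ee; M -> e; M -> iSe.

S -> e | Be | ii; B -> eM | ee; M -> S | e | SB | iSe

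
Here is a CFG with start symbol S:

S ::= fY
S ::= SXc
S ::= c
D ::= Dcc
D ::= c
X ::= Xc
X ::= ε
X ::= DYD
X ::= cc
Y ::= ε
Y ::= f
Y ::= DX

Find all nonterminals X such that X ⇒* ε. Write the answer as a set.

Directly nullable (have an ε-rule): {X, Y}.
Not nullable: D, S — each has a terminal in every rule's right-hand side or depends on a non-nullable symbol.

{X, Y}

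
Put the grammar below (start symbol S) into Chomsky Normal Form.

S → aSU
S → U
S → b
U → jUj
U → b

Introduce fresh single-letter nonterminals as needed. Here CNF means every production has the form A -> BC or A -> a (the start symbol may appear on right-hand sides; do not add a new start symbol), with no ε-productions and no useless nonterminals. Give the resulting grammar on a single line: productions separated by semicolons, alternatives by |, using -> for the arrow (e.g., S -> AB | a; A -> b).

S -> b | AC | BD; A -> a; B -> j; C -> SU; D -> UB; E -> UB; U -> b | BE

No ε-productions.
After unit-elimination: S -> b | aSU | jUj; U -> b | jUj.
TERM: introduce A -> a, B -> j and substitute in every rule of length ≥2.
BIN: S -> ASU becomes S -> AC, C -> SU; S -> BUB becomes S -> BD, D -> UB; U -> BUB becomes U -> BE, E -> UB.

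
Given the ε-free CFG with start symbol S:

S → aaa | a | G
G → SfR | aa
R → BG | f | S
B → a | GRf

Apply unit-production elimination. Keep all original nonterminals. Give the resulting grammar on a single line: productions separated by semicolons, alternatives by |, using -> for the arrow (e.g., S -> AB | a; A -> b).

S -> a | aa | SfR | aaa; B -> a | GRf; G -> aa | SfR; R -> a | f | BG | aa | SfR | aaa

Unit productions: R->S, S->G.
Unit pairs (A ⇒* B via units): (R,G), (R,S), (S,G).
S: inherits non-unit rules of {G, S} → SfR | a | aa | aaa.
B: inherits non-unit rules of {B} → GRf | a.
G: inherits non-unit rules of {G} → SfR | aa.
R: inherits non-unit rules of {G, R, S} → BG | SfR | a | aa | aaa | f.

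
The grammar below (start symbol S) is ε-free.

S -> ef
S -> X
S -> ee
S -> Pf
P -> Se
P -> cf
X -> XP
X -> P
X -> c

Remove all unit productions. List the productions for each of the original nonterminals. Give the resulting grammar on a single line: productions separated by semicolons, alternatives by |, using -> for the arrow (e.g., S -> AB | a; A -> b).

Unit productions: S->X, X->P.
Unit pairs (A ⇒* B via units): (S,P), (S,X), (X,P).
S: inherits non-unit rules of {P, S, X} → Pf | Se | XP | c | cf | ee | ef.
P: inherits non-unit rules of {P} → Se | cf.
X: inherits non-unit rules of {P, X} → Se | XP | c | cf.

S -> c | Pf | Se | XP | cf | ee | ef; P -> Se | cf; X -> c | Se | XP | cf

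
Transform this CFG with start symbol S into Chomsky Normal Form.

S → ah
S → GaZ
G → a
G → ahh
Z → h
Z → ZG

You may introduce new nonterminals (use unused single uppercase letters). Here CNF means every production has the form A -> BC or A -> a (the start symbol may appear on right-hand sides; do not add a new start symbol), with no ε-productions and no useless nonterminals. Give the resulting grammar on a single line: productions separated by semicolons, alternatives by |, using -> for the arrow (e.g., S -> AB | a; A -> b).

No ε-productions.
No unit productions to eliminate.
TERM: introduce A -> a, B -> h and substitute in every rule of length ≥2.
BIN: G -> ABB becomes G -> AC, C -> BB; S -> GAZ becomes S -> GD, D -> AZ.

S -> AB | GD; A -> a; B -> h; C -> BB; D -> AZ; G -> a | AC; Z -> h | ZG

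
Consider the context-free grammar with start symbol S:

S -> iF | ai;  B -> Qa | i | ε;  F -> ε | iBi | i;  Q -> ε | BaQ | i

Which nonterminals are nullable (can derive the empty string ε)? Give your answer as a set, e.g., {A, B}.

{B, F, Q}

Directly nullable (have an ε-rule): {B, F, Q}.
Not nullable: S — each has a terminal in every rule's right-hand side or depends on a non-nullable symbol.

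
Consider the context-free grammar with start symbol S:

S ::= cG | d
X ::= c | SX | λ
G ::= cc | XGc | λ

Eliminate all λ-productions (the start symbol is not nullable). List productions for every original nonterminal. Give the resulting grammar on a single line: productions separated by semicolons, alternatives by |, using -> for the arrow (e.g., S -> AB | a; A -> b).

S -> c | d | cG; G -> c | Gc | Xc | cc | XGc; X -> S | c | SX

Nullable set: {G, X}.
S -> cG: G nullable, giving c | cG.
Drop G -> λ.
G -> XGc: X, G nullable, giving Gc | XGc | Xc | c.
Drop X -> λ.
X -> SX: X nullable, giving S | SX.
Unchanged (no nullable symbols): S -> d; G -> cc; X -> c.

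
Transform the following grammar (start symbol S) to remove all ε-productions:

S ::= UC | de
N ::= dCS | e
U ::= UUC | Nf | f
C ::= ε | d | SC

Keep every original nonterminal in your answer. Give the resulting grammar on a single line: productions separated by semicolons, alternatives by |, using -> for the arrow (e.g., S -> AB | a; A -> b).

S -> U | UC | de; C -> S | d | SC; N -> e | dS | dCS; U -> f | Nf | UU | UUC

Nullable set: {C}.
S -> UC: C nullable, giving U | UC.
Drop C -> ε.
C -> SC: C nullable, giving S | SC.
N -> dCS: C nullable, giving dCS | dS.
U -> UUC: C nullable, giving UU | UUC.
Unchanged (no nullable symbols): S -> de; C -> d; N -> e; U -> Nf; U -> f.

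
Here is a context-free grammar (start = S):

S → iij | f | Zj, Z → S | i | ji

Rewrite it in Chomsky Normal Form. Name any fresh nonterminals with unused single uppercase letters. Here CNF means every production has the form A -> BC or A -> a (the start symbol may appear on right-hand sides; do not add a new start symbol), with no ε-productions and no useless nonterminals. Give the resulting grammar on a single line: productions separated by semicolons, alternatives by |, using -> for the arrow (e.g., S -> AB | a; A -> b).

No ε-productions.
After unit-elimination: S -> f | Zj | iij; Z -> f | i | Zj | ji | iij.
TERM: introduce B -> i, A -> j and substitute in every rule of length ≥2.
BIN: S -> BBA becomes S -> BC, C -> BA; Z -> BBA becomes Z -> BD, D -> BA.

S -> f | BC | ZA; A -> j; B -> i; C -> BA; D -> BA; Z -> f | i | AB | BD | ZA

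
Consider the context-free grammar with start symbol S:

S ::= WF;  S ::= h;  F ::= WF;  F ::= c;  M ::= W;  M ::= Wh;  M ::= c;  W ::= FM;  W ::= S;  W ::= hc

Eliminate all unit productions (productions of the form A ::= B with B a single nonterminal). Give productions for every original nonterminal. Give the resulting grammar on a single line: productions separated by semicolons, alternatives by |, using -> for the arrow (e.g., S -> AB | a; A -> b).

S -> h | WF; F -> c | WF; M -> c | h | FM | WF | Wh | hc; W -> h | FM | WF | hc

Unit productions: M->W, W->S.
Unit pairs (A ⇒* B via units): (M,S), (M,W), (W,S).
S: inherits non-unit rules of {S} → WF | h.
F: inherits non-unit rules of {F} → WF | c.
M: inherits non-unit rules of {M, S, W} → FM | WF | Wh | c | h | hc.
W: inherits non-unit rules of {S, W} → FM | WF | h | hc.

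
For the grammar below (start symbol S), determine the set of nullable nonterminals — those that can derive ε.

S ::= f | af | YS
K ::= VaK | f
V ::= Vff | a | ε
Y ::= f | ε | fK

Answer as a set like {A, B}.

{V, Y}

Directly nullable (have an ε-rule): {V, Y}.
Not nullable: K, S — each has a terminal in every rule's right-hand side or depends on a non-nullable symbol.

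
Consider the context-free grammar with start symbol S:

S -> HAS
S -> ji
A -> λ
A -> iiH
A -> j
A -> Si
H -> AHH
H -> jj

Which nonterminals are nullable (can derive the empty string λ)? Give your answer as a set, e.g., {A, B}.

Directly nullable (have an ε-rule): {A}.
Not nullable: H, S — each has a terminal in every rule's right-hand side or depends on a non-nullable symbol.

{A}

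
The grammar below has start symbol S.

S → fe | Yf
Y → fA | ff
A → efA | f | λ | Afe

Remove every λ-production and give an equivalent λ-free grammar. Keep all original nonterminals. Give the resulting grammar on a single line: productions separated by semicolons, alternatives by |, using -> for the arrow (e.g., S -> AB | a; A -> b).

S -> Yf | fe; A -> f | ef | fe | Afe | efA; Y -> f | fA | ff

Nullable set: {A}.
Drop A -> λ.
A -> Afe: A nullable, giving Afe | fe.
A -> efA: A nullable, giving ef | efA.
Y -> fA: A nullable, giving f | fA.
Unchanged (no nullable symbols): S -> Yf; S -> fe; A -> f; Y -> ff.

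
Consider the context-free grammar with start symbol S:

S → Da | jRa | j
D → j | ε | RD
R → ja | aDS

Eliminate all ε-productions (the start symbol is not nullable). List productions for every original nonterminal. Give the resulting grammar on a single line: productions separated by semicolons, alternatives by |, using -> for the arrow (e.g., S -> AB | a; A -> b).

S -> a | j | Da | jRa; D -> R | j | RD; R -> aS | ja | aDS

Nullable set: {D}.
S -> Da: D nullable, giving Da | a.
Drop D -> ε.
D -> RD: D nullable, giving R | RD.
R -> aDS: D nullable, giving aDS | aS.
Unchanged (no nullable symbols): S -> j; S -> jRa; D -> j; R -> ja.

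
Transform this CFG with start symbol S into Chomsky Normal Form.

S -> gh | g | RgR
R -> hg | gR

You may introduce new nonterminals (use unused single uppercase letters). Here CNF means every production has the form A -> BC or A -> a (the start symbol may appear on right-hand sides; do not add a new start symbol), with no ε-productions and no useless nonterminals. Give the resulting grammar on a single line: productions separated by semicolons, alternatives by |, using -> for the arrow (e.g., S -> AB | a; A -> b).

S -> g | AB | RC; A -> g; B -> h; C -> AR; R -> AR | BA

No ε-productions.
No unit productions to eliminate.
TERM: introduce A -> g, B -> h and substitute in every rule of length ≥2.
BIN: S -> RAR becomes S -> RC, C -> AR.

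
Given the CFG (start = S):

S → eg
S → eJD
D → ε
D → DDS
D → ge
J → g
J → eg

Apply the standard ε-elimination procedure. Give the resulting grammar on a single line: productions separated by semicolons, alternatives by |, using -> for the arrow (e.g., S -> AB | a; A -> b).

S -> eJ | eg | eJD; D -> S | DS | ge | DDS; J -> g | eg

Nullable set: {D}.
S -> eJD: D nullable, giving eJ | eJD.
Drop D -> ε.
D -> DDS: D, D nullable, giving DDS | DS | S.
Unchanged (no nullable symbols): S -> eg; D -> ge; J -> eg; J -> g.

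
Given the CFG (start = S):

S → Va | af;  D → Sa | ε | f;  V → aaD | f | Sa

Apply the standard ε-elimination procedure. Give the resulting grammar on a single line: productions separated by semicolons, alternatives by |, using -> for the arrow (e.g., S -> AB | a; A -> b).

S -> Va | af; D -> f | Sa; V -> f | Sa | aa | aaD

Nullable set: {D}.
Drop D -> ε.
V -> aaD: D nullable, giving aa | aaD.
Unchanged (no nullable symbols): S -> Va; S -> af; D -> Sa; D -> f; V -> Sa; V -> f.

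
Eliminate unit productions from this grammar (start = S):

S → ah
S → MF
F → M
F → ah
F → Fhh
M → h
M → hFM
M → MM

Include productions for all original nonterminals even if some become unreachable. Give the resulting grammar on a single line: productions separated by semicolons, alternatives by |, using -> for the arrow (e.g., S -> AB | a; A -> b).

Unit productions: F->M.
Unit pairs (A ⇒* B via units): (F,M).
S: inherits non-unit rules of {S} → MF | ah.
F: inherits non-unit rules of {F, M} → Fhh | MM | ah | h | hFM.
M: inherits non-unit rules of {M} → MM | h | hFM.

S -> MF | ah; F -> h | MM | ah | Fhh | hFM; M -> h | MM | hFM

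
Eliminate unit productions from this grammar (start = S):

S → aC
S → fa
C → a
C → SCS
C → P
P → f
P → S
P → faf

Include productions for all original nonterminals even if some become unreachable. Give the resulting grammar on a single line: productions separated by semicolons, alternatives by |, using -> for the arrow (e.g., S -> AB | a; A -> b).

S -> aC | fa; C -> a | f | aC | fa | SCS | faf; P -> f | aC | fa | faf

Unit productions: C->P, P->S.
Unit pairs (A ⇒* B via units): (C,P), (C,S), (P,S).
S: inherits non-unit rules of {S} → aC | fa.
C: inherits non-unit rules of {C, P, S} → SCS | a | aC | f | fa | faf.
P: inherits non-unit rules of {P, S} → aC | f | fa | faf.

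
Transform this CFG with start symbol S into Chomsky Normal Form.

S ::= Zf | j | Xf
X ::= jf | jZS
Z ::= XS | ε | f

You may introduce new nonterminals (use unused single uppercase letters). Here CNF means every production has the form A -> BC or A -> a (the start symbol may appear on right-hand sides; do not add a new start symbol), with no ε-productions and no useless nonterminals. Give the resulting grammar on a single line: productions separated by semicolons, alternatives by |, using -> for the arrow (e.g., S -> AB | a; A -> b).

S -> f | j | XA | ZA; A -> f; B -> j; C -> ZS; X -> BA | BC | BS; Z -> f | XS

Nullable: {Z}; after ε-elimination: S -> f | j | Xf | Zf; X -> jS | jf | jZS; Z -> f | XS.
No unit productions to eliminate.
TERM: introduce A -> f, B -> j and substitute in every rule of length ≥2.
BIN: X -> BZS becomes X -> BC, C -> ZS.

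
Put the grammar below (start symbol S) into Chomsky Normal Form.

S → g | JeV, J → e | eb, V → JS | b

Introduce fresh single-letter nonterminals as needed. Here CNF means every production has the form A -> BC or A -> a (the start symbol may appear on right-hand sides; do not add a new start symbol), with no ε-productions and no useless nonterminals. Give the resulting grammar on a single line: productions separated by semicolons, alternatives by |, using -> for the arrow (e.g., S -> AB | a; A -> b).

S -> g | JC; A -> e; B -> b; C -> AV; J -> e | AB; V -> b | JS

No ε-productions.
No unit productions to eliminate.
TERM: introduce B -> b, A -> e and substitute in every rule of length ≥2.
BIN: S -> JAV becomes S -> JC, C -> AV.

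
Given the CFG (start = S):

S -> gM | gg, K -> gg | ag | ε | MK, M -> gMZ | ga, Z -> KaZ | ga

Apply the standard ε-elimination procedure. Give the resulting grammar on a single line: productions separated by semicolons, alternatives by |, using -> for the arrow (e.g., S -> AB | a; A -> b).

Nullable set: {K}.
Drop K -> ε.
K -> MK: K nullable, giving M | MK.
Z -> KaZ: K nullable, giving KaZ | aZ.
Unchanged (no nullable symbols): S -> gM; S -> gg; K -> ag; K -> gg; M -> gMZ; M -> ga; Z -> ga.

S -> gM | gg; K -> M | MK | ag | gg; M -> ga | gMZ; Z -> aZ | ga | KaZ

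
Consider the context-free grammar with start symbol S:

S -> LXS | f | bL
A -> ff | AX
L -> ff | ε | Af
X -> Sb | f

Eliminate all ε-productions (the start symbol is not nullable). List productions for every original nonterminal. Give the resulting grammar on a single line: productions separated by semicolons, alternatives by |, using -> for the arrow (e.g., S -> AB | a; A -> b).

S -> b | f | XS | bL | LXS; A -> AX | ff; L -> Af | ff; X -> f | Sb

Nullable set: {L}.
S -> LXS: L nullable, giving LXS | XS.
S -> bL: L nullable, giving b | bL.
Drop L -> ε.
Unchanged (no nullable symbols): S -> f; A -> AX; A -> ff; L -> Af; L -> ff; X -> Sb; X -> f.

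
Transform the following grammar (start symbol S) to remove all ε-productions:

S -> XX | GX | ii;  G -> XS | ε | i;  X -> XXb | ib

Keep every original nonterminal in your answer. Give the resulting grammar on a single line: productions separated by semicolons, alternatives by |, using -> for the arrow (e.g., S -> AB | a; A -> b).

S -> X | GX | XX | ii; G -> i | XS; X -> ib | XXb

Nullable set: {G}.
S -> GX: G nullable, giving GX | X.
Drop G -> ε.
Unchanged (no nullable symbols): S -> XX; S -> ii; G -> XS; G -> i; X -> XXb; X -> ib.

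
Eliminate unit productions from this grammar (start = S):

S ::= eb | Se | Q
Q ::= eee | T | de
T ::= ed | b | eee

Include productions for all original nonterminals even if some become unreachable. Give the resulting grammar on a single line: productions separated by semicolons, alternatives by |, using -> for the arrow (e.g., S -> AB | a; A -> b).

S -> b | Se | de | eb | ed | eee; Q -> b | de | ed | eee; T -> b | ed | eee

Unit productions: Q->T, S->Q.
Unit pairs (A ⇒* B via units): (Q,T), (S,Q), (S,T).
S: inherits non-unit rules of {Q, S, T} → Se | b | de | eb | ed | eee.
Q: inherits non-unit rules of {Q, T} → b | de | ed | eee.
T: inherits non-unit rules of {T} → b | ed | eee.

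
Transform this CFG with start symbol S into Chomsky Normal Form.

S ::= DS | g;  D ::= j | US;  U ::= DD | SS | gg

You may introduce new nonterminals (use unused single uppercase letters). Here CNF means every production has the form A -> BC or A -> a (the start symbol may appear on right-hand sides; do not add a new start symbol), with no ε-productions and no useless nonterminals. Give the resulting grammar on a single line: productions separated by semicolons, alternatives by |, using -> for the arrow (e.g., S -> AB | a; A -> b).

S -> g | DS; A -> g; D -> j | US; U -> AA | DD | SS

No ε-productions.
No unit productions to eliminate.
TERM: introduce A -> g and substitute in every rule of length ≥2.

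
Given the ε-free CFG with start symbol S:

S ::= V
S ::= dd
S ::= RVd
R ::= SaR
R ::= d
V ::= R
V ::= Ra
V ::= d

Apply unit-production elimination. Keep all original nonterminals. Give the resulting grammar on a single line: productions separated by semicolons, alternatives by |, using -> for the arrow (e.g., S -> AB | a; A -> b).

Unit productions: S->V, V->R.
Unit pairs (A ⇒* B via units): (S,R), (S,V), (V,R).
S: inherits non-unit rules of {R, S, V} → RVd | Ra | SaR | d | dd.
R: inherits non-unit rules of {R} → SaR | d.
V: inherits non-unit rules of {R, V} → Ra | SaR | d.

S -> d | Ra | dd | RVd | SaR; R -> d | SaR; V -> d | Ra | SaR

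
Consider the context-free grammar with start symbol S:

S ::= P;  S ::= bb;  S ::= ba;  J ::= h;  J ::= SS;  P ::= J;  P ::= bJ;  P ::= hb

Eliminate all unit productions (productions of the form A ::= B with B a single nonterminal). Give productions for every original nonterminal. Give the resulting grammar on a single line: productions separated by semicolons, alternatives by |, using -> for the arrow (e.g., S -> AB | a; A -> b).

Unit productions: P->J, S->P.
Unit pairs (A ⇒* B via units): (P,J), (S,J), (S,P).
S: inherits non-unit rules of {J, P, S} → SS | bJ | ba | bb | h | hb.
J: inherits non-unit rules of {J} → SS | h.
P: inherits non-unit rules of {J, P} → SS | bJ | h | hb.

S -> h | SS | bJ | ba | bb | hb; J -> h | SS; P -> h | SS | bJ | hb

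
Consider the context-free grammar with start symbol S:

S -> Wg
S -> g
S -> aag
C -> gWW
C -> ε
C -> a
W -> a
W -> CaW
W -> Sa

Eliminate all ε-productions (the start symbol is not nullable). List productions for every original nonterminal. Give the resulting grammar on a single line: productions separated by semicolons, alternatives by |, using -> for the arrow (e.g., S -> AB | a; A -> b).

Nullable set: {C}.
Drop C -> ε.
W -> CaW: C nullable, giving CaW | aW.
Unchanged (no nullable symbols): S -> Wg; S -> aag; S -> g; C -> a; C -> gWW; W -> Sa; W -> a.

S -> g | Wg | aag; C -> a | gWW; W -> a | Sa | aW | CaW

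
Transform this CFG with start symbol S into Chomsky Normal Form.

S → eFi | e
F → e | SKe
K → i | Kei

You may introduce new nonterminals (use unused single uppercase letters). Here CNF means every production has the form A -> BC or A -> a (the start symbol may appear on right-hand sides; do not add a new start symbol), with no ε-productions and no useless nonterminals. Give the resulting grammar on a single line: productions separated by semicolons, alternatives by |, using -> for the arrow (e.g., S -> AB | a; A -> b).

S -> e | AE; A -> e; B -> i; C -> KA; D -> AB; E -> FB; F -> e | SC; K -> i | KD

No ε-productions.
No unit productions to eliminate.
TERM: introduce A -> e, B -> i and substitute in every rule of length ≥2.
BIN: F -> SKA becomes F -> SC, C -> KA; K -> KAB becomes K -> KD, D -> AB; S -> AFB becomes S -> AE, E -> FB.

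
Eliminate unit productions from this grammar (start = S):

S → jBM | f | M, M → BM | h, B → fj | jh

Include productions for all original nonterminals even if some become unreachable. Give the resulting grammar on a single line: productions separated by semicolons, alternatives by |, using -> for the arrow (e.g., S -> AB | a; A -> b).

S -> f | h | BM | jBM; B -> fj | jh; M -> h | BM

Unit productions: S->M.
Unit pairs (A ⇒* B via units): (S,M).
S: inherits non-unit rules of {M, S} → BM | f | h | jBM.
B: inherits non-unit rules of {B} → fj | jh.
M: inherits non-unit rules of {M} → BM | h.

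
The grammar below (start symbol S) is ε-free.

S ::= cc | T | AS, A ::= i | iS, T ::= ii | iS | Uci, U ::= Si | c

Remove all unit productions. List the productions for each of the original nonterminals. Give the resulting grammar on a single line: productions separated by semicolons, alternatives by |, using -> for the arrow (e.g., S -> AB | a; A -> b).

Unit productions: S->T.
Unit pairs (A ⇒* B via units): (S,T).
S: inherits non-unit rules of {S, T} → AS | Uci | cc | iS | ii.
A: inherits non-unit rules of {A} → i | iS.
T: inherits non-unit rules of {T} → Uci | iS | ii.
U: inherits non-unit rules of {U} → Si | c.

S -> AS | cc | iS | ii | Uci; A -> i | iS; T -> iS | ii | Uci; U -> c | Si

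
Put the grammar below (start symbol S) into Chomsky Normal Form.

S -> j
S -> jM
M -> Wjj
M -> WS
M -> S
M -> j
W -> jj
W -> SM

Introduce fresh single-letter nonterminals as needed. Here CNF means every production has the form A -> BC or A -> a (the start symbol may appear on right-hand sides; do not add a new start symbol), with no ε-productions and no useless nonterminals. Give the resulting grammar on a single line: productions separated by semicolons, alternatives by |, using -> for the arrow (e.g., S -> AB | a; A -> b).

No ε-productions.
After unit-elimination: S -> j | jM; M -> j | WS | jM | Wjj; W -> SM | jj.
TERM: introduce A -> j and substitute in every rule of length ≥2.
BIN: M -> WAA becomes M -> WB, B -> AA.

S -> j | AM; A -> j; B -> AA; M -> j | AM | WB | WS; W -> AA | SM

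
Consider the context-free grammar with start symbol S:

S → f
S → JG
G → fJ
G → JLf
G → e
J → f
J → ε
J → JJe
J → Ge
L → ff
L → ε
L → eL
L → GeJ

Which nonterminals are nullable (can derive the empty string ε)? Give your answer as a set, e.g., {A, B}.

Directly nullable (have an ε-rule): {J, L}.
Not nullable: G, S — each has a terminal in every rule's right-hand side or depends on a non-nullable symbol.

{J, L}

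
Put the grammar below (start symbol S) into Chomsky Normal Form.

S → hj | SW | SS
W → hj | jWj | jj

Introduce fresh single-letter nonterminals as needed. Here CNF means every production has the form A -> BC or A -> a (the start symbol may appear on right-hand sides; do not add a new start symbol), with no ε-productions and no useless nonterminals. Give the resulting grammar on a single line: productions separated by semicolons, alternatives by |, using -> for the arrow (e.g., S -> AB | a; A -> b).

S -> AB | SS | SW; A -> h; B -> j; C -> WB; W -> AB | BB | BC

No ε-productions.
No unit productions to eliminate.
TERM: introduce A -> h, B -> j and substitute in every rule of length ≥2.
BIN: W -> BWB becomes W -> BC, C -> WB.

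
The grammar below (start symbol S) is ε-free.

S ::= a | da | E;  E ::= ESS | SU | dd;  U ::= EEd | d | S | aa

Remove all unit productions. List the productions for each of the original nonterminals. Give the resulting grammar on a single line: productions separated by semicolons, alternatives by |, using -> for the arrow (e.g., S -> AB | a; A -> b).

Unit productions: S->E, U->S.
Unit pairs (A ⇒* B via units): (S,E), (U,E), (U,S).
S: inherits non-unit rules of {E, S} → ESS | SU | a | da | dd.
E: inherits non-unit rules of {E} → ESS | SU | dd.
U: inherits non-unit rules of {E, S, U} → EEd | ESS | SU | a | aa | d | da | dd.

S -> a | SU | da | dd | ESS; E -> SU | dd | ESS; U -> a | d | SU | aa | da | dd | EEd | ESS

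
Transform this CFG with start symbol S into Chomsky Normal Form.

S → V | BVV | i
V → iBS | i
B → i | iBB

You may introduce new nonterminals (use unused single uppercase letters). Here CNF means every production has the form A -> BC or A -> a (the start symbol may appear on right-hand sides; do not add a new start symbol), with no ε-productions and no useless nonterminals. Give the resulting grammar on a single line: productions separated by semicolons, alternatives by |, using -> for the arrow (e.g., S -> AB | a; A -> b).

No ε-productions.
After unit-elimination: S -> i | BVV | iBS; B -> i | iBB; V -> i | iBS.
TERM: introduce A -> i and substitute in every rule of length ≥2.
BIN: B -> ABB becomes B -> AC, C -> BB; S -> ABS becomes S -> AD, D -> BS; S -> BVV becomes S -> BE, E -> VV; V -> ABS becomes V -> AF, F -> BS.

S -> i | AD | BE; A -> i; B -> i | AC; C -> BB; D -> BS; E -> VV; F -> BS; V -> i | AF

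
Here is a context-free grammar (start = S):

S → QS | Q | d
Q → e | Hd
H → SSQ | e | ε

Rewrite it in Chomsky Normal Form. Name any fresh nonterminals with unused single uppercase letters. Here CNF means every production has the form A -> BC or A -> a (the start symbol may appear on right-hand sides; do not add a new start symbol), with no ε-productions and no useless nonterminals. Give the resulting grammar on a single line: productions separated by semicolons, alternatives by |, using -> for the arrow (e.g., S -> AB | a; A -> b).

Nullable: {H}; after ε-elimination: S -> Q | d | QS; H -> e | SSQ; Q -> d | e | Hd.
After unit-elimination: S -> d | e | Hd | QS; H -> e | SSQ; Q -> d | e | Hd.
TERM: introduce A -> d and substitute in every rule of length ≥2.
BIN: H -> SSQ becomes H -> SB, B -> SQ.

S -> d | e | HA | QS; A -> d; B -> SQ; H -> e | SB; Q -> d | e | HA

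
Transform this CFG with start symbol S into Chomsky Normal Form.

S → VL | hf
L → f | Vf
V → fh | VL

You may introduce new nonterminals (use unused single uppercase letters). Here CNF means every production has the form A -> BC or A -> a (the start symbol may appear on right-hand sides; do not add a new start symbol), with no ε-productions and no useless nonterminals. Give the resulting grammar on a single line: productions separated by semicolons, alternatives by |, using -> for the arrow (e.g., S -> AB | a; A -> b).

No ε-productions.
No unit productions to eliminate.
TERM: introduce A -> f, B -> h and substitute in every rule of length ≥2.

S -> BA | VL; A -> f; B -> h; L -> f | VA; V -> AB | VL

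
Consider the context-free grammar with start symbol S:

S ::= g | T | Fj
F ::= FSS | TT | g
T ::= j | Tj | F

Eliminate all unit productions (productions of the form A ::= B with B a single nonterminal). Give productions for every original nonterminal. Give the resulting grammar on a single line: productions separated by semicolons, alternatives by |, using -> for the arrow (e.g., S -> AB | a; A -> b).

S -> g | j | Fj | TT | Tj | FSS; F -> g | TT | FSS; T -> g | j | TT | Tj | FSS

Unit productions: S->T, T->F.
Unit pairs (A ⇒* B via units): (S,F), (S,T), (T,F).
S: inherits non-unit rules of {F, S, T} → FSS | Fj | TT | Tj | g | j.
F: inherits non-unit rules of {F} → FSS | TT | g.
T: inherits non-unit rules of {F, T} → FSS | TT | Tj | g | j.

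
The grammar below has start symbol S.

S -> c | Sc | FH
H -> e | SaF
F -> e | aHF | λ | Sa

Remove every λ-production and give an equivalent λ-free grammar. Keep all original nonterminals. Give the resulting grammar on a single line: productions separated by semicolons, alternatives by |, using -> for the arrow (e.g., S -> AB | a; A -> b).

S -> H | c | FH | Sc; F -> e | Sa | aH | aHF; H -> e | Sa | SaF

Nullable set: {F}.
S -> FH: F nullable, giving FH | H.
Drop F -> λ.
F -> aHF: F nullable, giving aH | aHF.
H -> SaF: F nullable, giving Sa | SaF.
Unchanged (no nullable symbols): S -> Sc; S -> c; F -> Sa; F -> e; H -> e.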